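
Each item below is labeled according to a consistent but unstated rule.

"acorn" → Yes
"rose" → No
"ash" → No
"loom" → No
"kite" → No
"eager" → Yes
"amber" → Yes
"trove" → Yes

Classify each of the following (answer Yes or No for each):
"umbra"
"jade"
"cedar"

'Yes' ⟺ length 5.
Yes: "umbra", since length 5. No: "jade", since length 4. Yes: "cedar", since length 5.

Yes, No, Yes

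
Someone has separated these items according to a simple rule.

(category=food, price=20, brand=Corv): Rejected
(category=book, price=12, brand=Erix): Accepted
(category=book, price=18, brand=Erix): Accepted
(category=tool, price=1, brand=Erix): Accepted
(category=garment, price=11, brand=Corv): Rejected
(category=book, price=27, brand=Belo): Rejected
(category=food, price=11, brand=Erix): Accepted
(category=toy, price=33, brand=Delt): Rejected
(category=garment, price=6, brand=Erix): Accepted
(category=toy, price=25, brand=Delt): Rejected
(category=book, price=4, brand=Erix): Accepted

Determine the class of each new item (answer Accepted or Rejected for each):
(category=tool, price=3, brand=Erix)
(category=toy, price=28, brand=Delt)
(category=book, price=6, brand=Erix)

Accepted, Rejected, Accepted

A rule that fits every label: brand is Erix — true of each 'Accepted' example, false of each 'Rejected' one.
(category=tool, price=3, brand=Erix): brand is Erix, satisfies this → Accepted. (category=toy, price=28, brand=Delt): brand is Delt, doesn't match → Rejected. (category=book, price=6, brand=Erix): brand is Erix, satisfies this → Accepted.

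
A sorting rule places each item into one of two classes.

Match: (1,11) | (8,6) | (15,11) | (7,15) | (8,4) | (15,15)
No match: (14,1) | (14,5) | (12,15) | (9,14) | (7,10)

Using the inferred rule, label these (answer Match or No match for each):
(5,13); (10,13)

Rule: sum is even. This holds for each 'Match' example and fails for each 'No match' one.

Match, No match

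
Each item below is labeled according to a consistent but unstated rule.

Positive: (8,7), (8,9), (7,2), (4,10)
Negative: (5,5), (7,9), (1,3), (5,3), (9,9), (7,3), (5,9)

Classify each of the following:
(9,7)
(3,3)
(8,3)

Negative, Negative, Positive

All 'Positive' examples share one property — product is even — and every 'Negative' example lacks it.
(9,7) — 9·7 = 63, hence Negative.
(3,3) — 3·3 = 9, hence Negative.
(8,3) — 8·3 = 24, hence Positive.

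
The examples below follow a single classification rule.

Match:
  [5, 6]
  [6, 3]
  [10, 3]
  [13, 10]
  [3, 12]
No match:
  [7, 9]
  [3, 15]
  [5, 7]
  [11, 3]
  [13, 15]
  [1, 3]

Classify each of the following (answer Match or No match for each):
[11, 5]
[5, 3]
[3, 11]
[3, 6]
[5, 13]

Rule: sum is odd. This holds for each 'Match' example and fails for each 'No match' one.
[11, 5] — 11+5 = 16, hence No match.
[5, 3] — 5+3 = 8, hence No match.
[3, 11] — 3+11 = 14, hence No match.
[3, 6] — 3+6 = 9, hence Match.
[5, 13] — 5+13 = 18, hence No match.

No match, No match, No match, Match, No match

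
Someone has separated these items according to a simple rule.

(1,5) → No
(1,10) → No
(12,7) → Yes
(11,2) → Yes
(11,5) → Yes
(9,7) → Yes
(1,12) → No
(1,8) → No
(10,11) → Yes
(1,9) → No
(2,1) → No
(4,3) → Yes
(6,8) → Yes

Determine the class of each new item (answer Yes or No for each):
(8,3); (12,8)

Yes, Yes

All 'Yes' examples share one property — first ≥ 3 — and every 'No' example lacks it.
(8,3) → first 8 → Yes. (12,8) → first 12 → Yes.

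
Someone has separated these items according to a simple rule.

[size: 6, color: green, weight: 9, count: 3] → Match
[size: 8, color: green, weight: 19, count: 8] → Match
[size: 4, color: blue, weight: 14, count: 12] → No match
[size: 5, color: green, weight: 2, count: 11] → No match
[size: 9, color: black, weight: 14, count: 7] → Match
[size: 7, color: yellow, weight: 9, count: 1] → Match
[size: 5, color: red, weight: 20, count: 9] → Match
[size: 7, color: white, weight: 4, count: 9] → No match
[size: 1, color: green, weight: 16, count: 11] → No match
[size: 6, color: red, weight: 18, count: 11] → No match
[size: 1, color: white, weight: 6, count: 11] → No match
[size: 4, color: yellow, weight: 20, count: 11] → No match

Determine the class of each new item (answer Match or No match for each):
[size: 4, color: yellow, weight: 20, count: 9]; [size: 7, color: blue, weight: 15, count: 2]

The rule appears to be: count ≤ 9 AND weight ≥ 6.

Match, Match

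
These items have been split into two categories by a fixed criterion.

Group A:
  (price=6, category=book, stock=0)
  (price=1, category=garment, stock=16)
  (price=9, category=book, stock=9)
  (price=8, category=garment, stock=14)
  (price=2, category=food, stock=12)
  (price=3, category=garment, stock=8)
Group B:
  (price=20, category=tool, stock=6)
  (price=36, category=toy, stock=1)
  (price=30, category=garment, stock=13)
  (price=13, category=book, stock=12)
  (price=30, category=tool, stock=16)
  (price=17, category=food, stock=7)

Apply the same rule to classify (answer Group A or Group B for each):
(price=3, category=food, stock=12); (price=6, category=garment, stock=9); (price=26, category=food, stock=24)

Group A, Group A, Group B

The common property of the 'Group A' items is: price ≤ 9. No 'Group B' item has it.
(price=3, category=food, stock=12): Group A (price = 3).
(price=6, category=garment, stock=9): Group A (price = 6).
(price=26, category=food, stock=24): Group B (price = 26).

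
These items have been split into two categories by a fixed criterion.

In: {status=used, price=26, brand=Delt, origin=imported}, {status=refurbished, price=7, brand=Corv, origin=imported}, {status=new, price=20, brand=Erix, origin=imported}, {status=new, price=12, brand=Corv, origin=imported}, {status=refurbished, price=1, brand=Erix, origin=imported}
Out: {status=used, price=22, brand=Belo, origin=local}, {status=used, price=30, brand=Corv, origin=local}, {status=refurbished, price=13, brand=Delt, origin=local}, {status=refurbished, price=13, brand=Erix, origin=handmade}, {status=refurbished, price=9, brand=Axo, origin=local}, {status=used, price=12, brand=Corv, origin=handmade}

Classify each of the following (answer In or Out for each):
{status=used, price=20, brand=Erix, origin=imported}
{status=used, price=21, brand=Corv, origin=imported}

'In' ⟺ origin is imported.
{status=used, price=20, brand=Erix, origin=imported} — origin is imported, hence In. {status=used, price=21, brand=Corv, origin=imported} — origin is imported, hence In.

In, In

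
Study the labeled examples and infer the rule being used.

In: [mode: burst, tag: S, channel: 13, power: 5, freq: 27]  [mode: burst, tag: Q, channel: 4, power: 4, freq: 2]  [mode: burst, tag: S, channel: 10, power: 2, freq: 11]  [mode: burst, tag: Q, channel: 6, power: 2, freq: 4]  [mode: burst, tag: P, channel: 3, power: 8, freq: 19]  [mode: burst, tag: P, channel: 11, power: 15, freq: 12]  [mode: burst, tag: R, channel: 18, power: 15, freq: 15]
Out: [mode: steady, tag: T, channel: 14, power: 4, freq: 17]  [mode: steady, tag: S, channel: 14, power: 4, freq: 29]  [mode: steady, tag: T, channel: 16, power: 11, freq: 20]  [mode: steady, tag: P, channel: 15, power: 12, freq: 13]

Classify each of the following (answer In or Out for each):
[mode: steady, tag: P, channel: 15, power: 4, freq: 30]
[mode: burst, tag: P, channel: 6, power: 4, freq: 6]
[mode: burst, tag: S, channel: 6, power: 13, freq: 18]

All 'In' examples share one property — mode is burst — and every 'Out' example lacks it.
[mode: steady, tag: P, channel: 15, power: 4, freq: 30]: Out (mode is steady). [mode: burst, tag: P, channel: 6, power: 4, freq: 6]: In (mode is burst). [mode: burst, tag: S, channel: 6, power: 13, freq: 18]: In (mode is burst).

Out, In, In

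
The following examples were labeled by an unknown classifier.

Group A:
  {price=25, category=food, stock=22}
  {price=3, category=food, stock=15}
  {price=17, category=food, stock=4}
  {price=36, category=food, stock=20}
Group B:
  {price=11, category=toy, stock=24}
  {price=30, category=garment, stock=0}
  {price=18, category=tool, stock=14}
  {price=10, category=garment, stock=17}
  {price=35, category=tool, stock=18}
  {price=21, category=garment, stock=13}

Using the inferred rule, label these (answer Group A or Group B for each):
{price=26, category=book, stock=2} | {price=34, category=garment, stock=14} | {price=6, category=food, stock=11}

The distinguishing property — category is food — holds for all the 'Group A' cases and none of the 'Group B' cases.
{price=26, category=book, stock=2}: Group B (category is book).
{price=34, category=garment, stock=14}: Group B (category is garment).
{price=6, category=food, stock=11}: Group A (category is food).

Group B, Group B, Group A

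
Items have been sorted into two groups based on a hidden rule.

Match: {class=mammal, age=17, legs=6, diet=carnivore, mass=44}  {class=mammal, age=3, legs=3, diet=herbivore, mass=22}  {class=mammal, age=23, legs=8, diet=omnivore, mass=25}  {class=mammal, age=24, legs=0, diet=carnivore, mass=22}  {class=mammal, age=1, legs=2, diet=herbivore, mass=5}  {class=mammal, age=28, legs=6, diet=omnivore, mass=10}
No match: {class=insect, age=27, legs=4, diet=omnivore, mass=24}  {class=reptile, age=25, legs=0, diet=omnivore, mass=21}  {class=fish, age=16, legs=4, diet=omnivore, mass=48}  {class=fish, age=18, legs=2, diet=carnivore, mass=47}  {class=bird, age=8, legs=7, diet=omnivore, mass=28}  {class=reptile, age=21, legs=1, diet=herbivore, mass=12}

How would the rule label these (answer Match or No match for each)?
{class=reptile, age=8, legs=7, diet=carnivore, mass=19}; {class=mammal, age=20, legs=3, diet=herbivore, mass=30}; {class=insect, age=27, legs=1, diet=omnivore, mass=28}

No match, Match, No match

A rule that fits every label: class is mammal — true of each 'Match' example, false of each 'No match' one.
{class=reptile, age=8, legs=7, diet=carnivore, mass=19}: class is reptile — does not fit, so No match.
{class=mammal, age=20, legs=3, diet=herbivore, mass=30}: class is mammal — matches, so Match.
{class=insect, age=27, legs=1, diet=omnivore, mass=28}: class is insect — does not fit, so No match.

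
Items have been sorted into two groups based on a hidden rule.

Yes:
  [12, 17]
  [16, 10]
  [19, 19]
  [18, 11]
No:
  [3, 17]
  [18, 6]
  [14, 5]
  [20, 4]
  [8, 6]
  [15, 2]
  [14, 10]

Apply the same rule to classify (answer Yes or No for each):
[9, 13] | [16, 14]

The classifier is using: sum ≥ 26.

No, Yes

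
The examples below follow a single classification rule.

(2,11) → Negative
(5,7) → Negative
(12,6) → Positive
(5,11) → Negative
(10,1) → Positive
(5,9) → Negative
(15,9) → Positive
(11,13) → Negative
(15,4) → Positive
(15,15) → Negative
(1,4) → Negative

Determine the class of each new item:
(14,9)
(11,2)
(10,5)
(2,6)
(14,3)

The rule appears to be: first > second.
(14,9) — 14 > 9, hence Positive. (11,2) — 11 > 2, hence Positive. (10,5) — 10 > 5, hence Positive. (2,6) — 2 < 6, hence Negative. (14,3) — 14 > 3, hence Positive.

Positive, Positive, Positive, Negative, Positive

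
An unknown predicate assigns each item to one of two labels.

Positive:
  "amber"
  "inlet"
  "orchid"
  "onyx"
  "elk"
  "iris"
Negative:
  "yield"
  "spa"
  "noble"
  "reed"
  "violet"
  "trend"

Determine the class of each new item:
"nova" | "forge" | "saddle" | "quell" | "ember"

All 'Positive' examples share one property — starts with a vowel — and every 'Negative' example lacks it.

Negative, Negative, Negative, Negative, Positive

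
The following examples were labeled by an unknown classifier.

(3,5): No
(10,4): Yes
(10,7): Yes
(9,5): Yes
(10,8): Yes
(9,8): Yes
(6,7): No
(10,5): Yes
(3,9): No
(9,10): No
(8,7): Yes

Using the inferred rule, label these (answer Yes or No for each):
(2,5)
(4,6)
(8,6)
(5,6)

No, No, Yes, No

'Yes' ⟺ first > second.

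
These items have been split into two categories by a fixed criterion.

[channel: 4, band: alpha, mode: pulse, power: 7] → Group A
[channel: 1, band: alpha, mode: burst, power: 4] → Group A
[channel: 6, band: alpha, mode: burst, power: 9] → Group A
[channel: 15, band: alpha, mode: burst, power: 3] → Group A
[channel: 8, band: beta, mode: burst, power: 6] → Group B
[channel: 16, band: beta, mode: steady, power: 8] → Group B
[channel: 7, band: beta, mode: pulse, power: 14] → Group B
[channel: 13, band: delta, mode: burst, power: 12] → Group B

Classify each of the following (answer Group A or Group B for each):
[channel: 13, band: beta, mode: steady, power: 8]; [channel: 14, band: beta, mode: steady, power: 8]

Group B, Group B

Every 'Group A' example satisfies: band is alpha. None of the 'Group B' examples do.
[channel: 13, band: beta, mode: steady, power: 8]: band is beta, lacks this property → Group B.
[channel: 14, band: beta, mode: steady, power: 8]: band is beta, lacks this property → Group B.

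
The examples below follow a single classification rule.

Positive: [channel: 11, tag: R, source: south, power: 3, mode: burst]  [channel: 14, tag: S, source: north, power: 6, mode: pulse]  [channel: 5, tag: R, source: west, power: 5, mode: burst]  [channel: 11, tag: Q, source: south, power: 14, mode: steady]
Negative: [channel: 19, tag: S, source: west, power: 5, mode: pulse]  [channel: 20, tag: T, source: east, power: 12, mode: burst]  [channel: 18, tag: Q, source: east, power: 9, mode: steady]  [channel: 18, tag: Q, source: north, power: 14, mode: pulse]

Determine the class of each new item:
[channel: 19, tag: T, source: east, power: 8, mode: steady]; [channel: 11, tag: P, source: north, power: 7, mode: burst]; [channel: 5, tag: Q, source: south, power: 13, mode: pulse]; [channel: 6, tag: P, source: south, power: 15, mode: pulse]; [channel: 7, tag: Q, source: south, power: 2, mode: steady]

Negative, Positive, Positive, Positive, Positive

The distinguishing property — channel ≤ 14 — holds for all the 'Positive' cases and none of the 'Negative' cases.
[channel: 19, tag: T, source: east, power: 8, mode: steady]: channel = 19 — doesn't match, so Negative.
[channel: 11, tag: P, source: north, power: 7, mode: burst]: channel = 11 — has this property, so Positive.
[channel: 5, tag: Q, source: south, power: 13, mode: pulse]: channel = 5 — has this property, so Positive.
[channel: 6, tag: P, source: south, power: 15, mode: pulse]: channel = 6 — has this property, so Positive.
[channel: 7, tag: Q, source: south, power: 2, mode: steady]: channel = 7 — has this property, so Positive.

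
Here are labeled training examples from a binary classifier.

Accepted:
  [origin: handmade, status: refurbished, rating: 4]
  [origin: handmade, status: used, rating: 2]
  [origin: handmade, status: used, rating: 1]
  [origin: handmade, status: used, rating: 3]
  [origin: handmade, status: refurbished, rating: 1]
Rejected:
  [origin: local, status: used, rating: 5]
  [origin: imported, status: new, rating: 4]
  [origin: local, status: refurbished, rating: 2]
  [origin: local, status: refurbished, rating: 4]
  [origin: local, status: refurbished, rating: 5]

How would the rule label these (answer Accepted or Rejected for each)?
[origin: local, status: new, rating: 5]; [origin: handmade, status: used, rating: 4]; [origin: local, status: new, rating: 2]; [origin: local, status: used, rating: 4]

Rejected, Accepted, Rejected, Rejected

Looking at the examples, the only property every 'Accepted' case has and every 'Rejected' case lacks is: origin is handmade.
[origin: local, status: new, rating: 5]: origin is local — does not fit, so Rejected.
[origin: handmade, status: used, rating: 4]: origin is handmade — has this property, so Accepted.
[origin: local, status: new, rating: 2]: origin is local — does not fit, so Rejected.
[origin: local, status: used, rating: 4]: origin is local — does not fit, so Rejected.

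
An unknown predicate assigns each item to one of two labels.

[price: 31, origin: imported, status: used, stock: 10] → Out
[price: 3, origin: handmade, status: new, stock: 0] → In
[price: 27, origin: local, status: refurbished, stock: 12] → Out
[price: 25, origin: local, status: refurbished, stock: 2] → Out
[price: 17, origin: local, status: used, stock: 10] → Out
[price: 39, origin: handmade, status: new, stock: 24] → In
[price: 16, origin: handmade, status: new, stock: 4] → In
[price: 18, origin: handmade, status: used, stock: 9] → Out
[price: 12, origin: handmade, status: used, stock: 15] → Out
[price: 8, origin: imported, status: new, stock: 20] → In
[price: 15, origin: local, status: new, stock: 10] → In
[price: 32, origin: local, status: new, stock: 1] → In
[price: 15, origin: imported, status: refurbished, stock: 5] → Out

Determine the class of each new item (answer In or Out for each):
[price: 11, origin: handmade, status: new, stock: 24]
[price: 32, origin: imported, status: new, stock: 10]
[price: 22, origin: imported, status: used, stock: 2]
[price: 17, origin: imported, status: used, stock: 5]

In, In, Out, Out

Looking at the examples, the only property every 'In' case has and every 'Out' case lacks is: status is new.
[price: 11, origin: handmade, status: new, stock: 24] — status is new, hence In.
[price: 32, origin: imported, status: new, stock: 10] — status is new, hence In.
[price: 22, origin: imported, status: used, stock: 2] — status is used, hence Out.
[price: 17, origin: imported, status: used, stock: 5] — status is used, hence Out.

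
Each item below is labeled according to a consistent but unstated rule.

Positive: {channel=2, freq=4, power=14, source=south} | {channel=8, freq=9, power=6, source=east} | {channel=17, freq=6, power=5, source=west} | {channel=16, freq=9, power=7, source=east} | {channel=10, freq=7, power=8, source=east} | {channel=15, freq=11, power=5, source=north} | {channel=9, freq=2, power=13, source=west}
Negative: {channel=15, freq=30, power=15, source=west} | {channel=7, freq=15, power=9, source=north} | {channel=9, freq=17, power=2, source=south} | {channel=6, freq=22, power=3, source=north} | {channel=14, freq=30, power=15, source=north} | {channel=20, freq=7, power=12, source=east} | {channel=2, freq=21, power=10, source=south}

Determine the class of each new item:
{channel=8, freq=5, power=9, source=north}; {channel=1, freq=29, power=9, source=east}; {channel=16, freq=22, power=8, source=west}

Positive, Negative, Negative

A rule that fits every label: freq ≤ 11 AND channel ≤ 17 — true of each 'Positive' example, false of each 'Negative' one.
{channel=8, freq=5, power=9, source=north}: Positive (freq = 5, channel = 8). {channel=1, freq=29, power=9, source=east}: Negative (freq = 29, channel = 1). {channel=16, freq=22, power=8, source=west}: Negative (freq = 22, channel = 16).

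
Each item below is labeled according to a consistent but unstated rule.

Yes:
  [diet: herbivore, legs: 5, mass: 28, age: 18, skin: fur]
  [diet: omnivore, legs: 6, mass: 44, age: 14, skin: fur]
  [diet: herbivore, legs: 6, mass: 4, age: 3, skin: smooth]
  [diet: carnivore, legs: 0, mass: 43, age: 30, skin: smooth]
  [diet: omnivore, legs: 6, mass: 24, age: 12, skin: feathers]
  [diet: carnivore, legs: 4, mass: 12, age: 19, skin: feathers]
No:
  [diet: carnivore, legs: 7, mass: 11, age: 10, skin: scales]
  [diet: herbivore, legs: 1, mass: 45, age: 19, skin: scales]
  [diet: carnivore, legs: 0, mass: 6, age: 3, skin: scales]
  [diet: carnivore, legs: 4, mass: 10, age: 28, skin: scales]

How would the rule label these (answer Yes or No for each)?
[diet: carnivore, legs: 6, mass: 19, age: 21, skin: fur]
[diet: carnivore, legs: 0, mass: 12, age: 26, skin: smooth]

Rule: skin is not scales. This holds for each 'Yes' example and fails for each 'No' one.
[diet: carnivore, legs: 6, mass: 19, age: 21, skin: fur] — skin is fur, hence Yes. [diet: carnivore, legs: 0, mass: 12, age: 26, skin: smooth] — skin is smooth, hence Yes.

Yes, Yes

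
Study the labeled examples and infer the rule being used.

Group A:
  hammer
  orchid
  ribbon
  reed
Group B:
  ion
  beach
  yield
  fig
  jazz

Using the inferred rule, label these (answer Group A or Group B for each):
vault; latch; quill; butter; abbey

The simplest hypothesis consistent with all the labels is: contains 'r'.

Group B, Group B, Group B, Group A, Group B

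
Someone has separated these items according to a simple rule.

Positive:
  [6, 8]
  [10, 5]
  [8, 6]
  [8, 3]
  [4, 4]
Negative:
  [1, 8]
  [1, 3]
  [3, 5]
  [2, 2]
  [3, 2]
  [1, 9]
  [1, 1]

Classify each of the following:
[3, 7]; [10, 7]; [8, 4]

Every 'Positive' example satisfies: first ≥ 4. None of the 'Negative' examples do.
Negative: [3, 7], since first 3.
Positive: [10, 7], since first 10.
Positive: [8, 4], since first 8.

Negative, Positive, Positive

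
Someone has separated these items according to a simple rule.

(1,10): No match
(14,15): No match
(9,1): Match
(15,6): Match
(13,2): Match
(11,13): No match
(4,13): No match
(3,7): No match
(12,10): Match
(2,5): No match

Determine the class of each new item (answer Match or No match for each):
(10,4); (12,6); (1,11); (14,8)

The distinguishing property — first > second — holds for all the 'Match' cases and none of the 'No match' cases.
(10,4): 10 > 4, qualifies → Match. (12,6): 12 > 6, qualifies → Match. (1,11): 1 < 11, does not pass → No match. (14,8): 14 > 8, qualifies → Match.

Match, Match, No match, Match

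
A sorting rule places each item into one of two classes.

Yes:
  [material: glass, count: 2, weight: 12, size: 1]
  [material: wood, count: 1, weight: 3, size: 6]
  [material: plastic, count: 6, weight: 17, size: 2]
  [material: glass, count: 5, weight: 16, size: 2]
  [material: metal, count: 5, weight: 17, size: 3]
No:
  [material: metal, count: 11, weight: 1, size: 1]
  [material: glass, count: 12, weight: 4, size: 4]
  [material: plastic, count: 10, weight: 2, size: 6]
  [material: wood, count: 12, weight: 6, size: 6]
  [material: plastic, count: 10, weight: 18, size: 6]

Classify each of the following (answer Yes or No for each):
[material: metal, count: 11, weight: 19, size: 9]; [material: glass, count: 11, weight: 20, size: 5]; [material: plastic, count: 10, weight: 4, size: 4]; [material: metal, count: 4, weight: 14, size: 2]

No, No, No, Yes

The rule appears to be: count ≤ 6.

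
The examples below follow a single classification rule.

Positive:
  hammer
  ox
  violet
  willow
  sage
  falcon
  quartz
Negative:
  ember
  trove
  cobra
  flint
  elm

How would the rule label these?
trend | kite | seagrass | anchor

Negative, Positive, Positive, Positive

One predicate separates the groups cleanly: even length.
trend: length 5 — doesn't qualify, so Negative.
kite: length 4 — matches, so Positive.
seagrass: length 8 — matches, so Positive.
anchor: length 6 — matches, so Positive.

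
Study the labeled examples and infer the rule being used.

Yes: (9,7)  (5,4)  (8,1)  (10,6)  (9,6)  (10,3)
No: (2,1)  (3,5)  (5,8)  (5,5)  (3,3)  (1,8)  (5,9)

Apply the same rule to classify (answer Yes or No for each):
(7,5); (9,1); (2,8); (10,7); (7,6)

Yes, Yes, No, Yes, Yes

The rule appears to be: first > second AND sum ≥ 6.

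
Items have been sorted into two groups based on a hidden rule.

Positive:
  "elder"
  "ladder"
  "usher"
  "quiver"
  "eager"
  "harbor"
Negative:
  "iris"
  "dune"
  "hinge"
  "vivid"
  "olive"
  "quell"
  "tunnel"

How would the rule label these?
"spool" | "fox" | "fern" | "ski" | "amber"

The common property of the 'Positive' items is: ends with 'r'. No 'Negative' item has it.
"spool": Negative (ends with 'l').
"fox": Negative (ends with 'x').
"fern": Negative (ends with 'n').
"ski": Negative (ends with 'i').
"amber": Positive (ends with 'r').

Negative, Negative, Negative, Negative, Positive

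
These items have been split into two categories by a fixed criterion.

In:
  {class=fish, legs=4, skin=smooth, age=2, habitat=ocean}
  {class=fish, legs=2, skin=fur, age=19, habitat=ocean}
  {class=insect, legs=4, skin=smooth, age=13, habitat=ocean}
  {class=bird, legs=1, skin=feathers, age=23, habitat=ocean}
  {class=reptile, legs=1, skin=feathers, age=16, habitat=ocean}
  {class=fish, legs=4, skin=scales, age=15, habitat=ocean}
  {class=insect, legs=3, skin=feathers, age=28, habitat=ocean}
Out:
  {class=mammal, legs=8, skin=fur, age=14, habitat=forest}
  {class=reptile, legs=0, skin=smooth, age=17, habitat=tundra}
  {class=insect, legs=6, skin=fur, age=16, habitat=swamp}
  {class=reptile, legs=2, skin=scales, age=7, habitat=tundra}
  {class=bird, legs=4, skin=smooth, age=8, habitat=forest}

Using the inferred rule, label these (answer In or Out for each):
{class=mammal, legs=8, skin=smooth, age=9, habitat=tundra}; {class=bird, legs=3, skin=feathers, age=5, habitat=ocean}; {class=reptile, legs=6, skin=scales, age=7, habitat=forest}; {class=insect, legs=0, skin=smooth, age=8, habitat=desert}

Out, In, Out, Out

The common property of the 'In' items is: habitat is ocean. No 'Out' item has it.
{class=mammal, legs=8, skin=smooth, age=9, habitat=tundra} — habitat is tundra, hence Out. {class=bird, legs=3, skin=feathers, age=5, habitat=ocean} — habitat is ocean, hence In. {class=reptile, legs=6, skin=scales, age=7, habitat=forest} — habitat is forest, hence Out. {class=insect, legs=0, skin=smooth, age=8, habitat=desert} — habitat is desert, hence Out.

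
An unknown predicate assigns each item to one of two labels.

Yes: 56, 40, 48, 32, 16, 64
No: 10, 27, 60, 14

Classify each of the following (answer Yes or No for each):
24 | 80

Yes, Yes

All 'Yes' examples share one property — multiple of 8 — and every 'No' example lacks it.
24: Yes (24 = 8·3). 80: Yes (80 = 8·10).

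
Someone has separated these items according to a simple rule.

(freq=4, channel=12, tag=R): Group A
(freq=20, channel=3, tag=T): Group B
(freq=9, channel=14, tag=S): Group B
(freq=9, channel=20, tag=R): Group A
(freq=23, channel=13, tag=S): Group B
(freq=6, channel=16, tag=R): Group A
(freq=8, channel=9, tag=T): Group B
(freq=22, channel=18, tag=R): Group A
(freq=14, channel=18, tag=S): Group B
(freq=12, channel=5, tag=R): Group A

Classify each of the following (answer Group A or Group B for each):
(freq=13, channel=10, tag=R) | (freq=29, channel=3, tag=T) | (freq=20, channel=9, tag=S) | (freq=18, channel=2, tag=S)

Group A, Group B, Group B, Group B

The simplest hypothesis consistent with all the labels is: tag is R.
(freq=13, channel=10, tag=R) → tag is R → Group A.
(freq=29, channel=3, tag=T) → tag is T → Group B.
(freq=20, channel=9, tag=S) → tag is S → Group B.
(freq=18, channel=2, tag=S) → tag is S → Group B.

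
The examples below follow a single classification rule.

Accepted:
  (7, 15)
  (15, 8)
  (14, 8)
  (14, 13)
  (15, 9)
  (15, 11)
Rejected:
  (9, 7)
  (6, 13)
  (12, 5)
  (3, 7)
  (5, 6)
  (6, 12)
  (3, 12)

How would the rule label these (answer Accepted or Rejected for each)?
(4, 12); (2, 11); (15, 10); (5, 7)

Rejected, Rejected, Accepted, Rejected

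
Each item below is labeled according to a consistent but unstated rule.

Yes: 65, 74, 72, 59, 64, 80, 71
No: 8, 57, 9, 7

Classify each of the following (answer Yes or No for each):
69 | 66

Yes, Yes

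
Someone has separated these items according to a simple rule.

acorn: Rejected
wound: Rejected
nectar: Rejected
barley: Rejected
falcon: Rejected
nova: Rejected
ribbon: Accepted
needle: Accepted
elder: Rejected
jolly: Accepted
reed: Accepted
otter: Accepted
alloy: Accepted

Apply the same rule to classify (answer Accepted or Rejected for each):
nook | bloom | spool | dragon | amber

Accepted, Accepted, Accepted, Rejected, Rejected

'Accepted' ⟺ has a double letter.
nook: 'oo' doubled — meets the rule, so Accepted.
bloom: 'oo' doubled — meets the rule, so Accepted.
spool: 'oo' doubled — meets the rule, so Accepted.
dragon: no doubled letter — does not pass, so Rejected.
amber: no doubled letter — does not pass, so Rejected.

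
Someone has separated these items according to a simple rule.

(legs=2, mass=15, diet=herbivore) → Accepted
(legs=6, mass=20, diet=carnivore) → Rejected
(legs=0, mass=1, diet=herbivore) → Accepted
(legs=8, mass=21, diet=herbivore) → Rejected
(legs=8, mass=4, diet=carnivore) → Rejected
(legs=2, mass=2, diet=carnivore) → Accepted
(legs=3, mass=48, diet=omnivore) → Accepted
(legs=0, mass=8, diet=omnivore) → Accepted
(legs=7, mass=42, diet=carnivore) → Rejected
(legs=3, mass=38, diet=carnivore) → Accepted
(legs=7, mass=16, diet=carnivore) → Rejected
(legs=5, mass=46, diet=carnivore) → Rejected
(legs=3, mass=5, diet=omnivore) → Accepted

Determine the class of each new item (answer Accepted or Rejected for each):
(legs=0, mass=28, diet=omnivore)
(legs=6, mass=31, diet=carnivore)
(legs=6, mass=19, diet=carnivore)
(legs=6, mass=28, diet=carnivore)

The distinguishing property — legs ≤ 3 — holds for all the 'Accepted' cases and none of the 'Rejected' cases.

Accepted, Rejected, Rejected, Rejected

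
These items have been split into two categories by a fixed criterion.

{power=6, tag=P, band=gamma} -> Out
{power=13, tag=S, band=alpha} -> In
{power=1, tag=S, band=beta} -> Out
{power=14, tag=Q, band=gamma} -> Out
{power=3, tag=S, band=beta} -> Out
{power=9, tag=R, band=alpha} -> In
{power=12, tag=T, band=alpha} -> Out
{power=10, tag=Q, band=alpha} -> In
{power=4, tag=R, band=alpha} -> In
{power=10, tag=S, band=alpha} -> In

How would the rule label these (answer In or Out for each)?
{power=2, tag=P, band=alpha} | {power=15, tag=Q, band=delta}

In, Out

The classifier is using: band is alpha AND power ≠ 12.
{power=2, tag=P, band=alpha}: band is alpha, power = 2, meets the rule → In.
{power=15, tag=Q, band=delta}: band is delta, power = 15, doesn't match → Out.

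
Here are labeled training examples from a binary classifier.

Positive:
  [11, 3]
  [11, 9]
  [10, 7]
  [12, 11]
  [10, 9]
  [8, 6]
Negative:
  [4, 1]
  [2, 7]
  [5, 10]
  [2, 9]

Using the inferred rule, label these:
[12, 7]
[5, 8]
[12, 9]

Positive, Negative, Positive

A rule that fits every label: first ≥ 6 — true of each 'Positive' example, false of each 'Negative' one.
[12, 7]: first 12, meets the rule → Positive.
[5, 8]: first 5, fails the rule → Negative.
[12, 9]: first 12, meets the rule → Positive.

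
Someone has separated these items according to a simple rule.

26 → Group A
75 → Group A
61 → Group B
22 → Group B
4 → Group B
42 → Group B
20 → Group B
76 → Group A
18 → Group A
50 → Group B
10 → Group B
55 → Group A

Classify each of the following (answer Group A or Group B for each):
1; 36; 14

'Group A' ⟺ digit sum ≥ 8.
Group B: 1, since digit sum 1.
Group A: 36, since digit sum 3+6 = 9.
Group B: 14, since digit sum 1+4 = 5.

Group B, Group A, Group B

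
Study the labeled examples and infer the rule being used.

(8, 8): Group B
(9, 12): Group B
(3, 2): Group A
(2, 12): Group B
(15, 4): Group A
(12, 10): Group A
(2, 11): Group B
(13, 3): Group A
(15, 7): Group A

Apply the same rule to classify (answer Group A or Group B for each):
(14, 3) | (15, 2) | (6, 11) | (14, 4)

All 'Group A' examples share one property — first > second — and every 'Group B' example lacks it.
Group A: (14, 3), since 14 > 3.
Group A: (15, 2), since 15 > 2.
Group B: (6, 11), since 6 < 11.
Group A: (14, 4), since 14 > 4.

Group A, Group A, Group B, Group A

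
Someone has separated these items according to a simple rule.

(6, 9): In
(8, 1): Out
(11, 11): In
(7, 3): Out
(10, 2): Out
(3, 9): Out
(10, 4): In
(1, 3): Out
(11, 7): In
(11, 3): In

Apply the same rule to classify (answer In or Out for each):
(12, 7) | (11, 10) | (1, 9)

The rule appears to be: sum ≥ 14.
In: (12, 7), since 12+7 = 19.
In: (11, 10), since 11+10 = 21.
Out: (1, 9), since 1+9 = 10.

In, In, Out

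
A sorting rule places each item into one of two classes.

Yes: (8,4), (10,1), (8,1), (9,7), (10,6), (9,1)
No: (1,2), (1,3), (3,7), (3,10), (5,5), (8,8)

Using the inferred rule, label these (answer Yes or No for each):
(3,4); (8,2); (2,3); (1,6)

The distinguishing property — first > second — holds for all the 'Yes' cases and none of the 'No' cases.
(3,4): 3 < 4 — does not satisfy this, so No.
(8,2): 8 > 2 — meets the rule, so Yes.
(2,3): 2 < 3 — does not satisfy this, so No.
(1,6): 1 < 6 — does not satisfy this, so No.

No, Yes, No, No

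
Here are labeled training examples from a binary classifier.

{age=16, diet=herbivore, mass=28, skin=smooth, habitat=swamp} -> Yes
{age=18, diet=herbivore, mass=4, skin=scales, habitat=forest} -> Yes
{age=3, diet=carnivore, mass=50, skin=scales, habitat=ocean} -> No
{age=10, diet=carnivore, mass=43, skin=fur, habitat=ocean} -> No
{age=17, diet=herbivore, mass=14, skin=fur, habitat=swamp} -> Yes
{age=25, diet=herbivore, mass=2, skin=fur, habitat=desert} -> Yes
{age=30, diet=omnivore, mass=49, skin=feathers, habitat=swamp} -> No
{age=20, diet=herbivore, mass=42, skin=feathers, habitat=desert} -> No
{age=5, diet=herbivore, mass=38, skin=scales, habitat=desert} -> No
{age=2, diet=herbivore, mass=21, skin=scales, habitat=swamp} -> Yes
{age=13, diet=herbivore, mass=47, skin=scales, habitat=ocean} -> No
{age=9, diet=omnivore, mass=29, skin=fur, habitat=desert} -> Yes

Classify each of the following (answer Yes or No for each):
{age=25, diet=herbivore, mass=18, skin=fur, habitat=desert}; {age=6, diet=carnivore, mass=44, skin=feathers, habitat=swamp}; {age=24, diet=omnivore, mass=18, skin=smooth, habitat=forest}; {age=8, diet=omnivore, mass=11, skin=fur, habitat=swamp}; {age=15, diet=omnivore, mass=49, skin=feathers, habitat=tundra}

The classifier is using: mass ≤ 29.

Yes, No, Yes, Yes, No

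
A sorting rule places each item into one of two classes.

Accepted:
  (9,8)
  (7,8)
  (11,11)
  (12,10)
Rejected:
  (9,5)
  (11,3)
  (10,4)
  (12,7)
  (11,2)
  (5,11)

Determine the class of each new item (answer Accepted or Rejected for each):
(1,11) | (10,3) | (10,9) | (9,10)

Rejected, Rejected, Accepted, Accepted

The distinguishing property — |first − second| ≤ 2 — holds for all the 'Accepted' cases and none of the 'Rejected' cases.
(1,11): |1−11| = 10 — doesn't qualify, so Rejected.
(10,3): |10−3| = 7 — doesn't qualify, so Rejected.
(10,9): |10−9| = 1 — passes, so Accepted.
(9,10): |9−10| = 1 — passes, so Accepted.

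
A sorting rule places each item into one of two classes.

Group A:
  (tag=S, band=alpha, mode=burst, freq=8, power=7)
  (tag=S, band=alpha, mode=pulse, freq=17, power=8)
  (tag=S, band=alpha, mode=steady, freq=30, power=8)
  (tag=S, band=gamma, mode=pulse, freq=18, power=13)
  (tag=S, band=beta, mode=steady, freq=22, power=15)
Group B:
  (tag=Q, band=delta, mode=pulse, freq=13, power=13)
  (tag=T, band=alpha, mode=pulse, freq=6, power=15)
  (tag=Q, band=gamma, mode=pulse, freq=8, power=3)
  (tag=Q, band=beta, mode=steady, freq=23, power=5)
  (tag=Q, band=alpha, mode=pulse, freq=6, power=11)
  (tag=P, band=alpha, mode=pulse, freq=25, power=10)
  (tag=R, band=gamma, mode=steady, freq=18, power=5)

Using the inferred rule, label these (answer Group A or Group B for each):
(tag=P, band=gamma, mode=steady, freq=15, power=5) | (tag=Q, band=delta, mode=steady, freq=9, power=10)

A rule that fits every label: tag is S — true of each 'Group A' example, false of each 'Group B' one.
Group B: (tag=P, band=gamma, mode=steady, freq=15, power=5), since tag is P.
Group B: (tag=Q, band=delta, mode=steady, freq=9, power=10), since tag is Q.

Group B, Group B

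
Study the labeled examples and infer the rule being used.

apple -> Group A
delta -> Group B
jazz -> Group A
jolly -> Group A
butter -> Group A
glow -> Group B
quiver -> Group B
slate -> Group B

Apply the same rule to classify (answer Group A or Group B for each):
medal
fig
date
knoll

Group B, Group B, Group B, Group A

Every 'Group A' example satisfies: has a double letter. None of the 'Group B' examples do.
medal — no doubled letter, hence Group B. fig — no doubled letter, hence Group B. date — no doubled letter, hence Group B. knoll — 'll' doubled, hence Group A.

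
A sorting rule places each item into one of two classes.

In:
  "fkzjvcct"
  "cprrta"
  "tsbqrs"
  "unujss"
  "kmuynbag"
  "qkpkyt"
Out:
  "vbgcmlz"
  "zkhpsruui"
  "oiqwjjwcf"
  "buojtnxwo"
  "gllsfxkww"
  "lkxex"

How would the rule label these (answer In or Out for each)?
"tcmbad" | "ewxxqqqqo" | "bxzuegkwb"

The common property of the 'In' items is: even length. No 'Out' item has it.
"tcmbad" — length 6, hence In. "ewxxqqqqo" — length 9, hence Out. "bxzuegkwb" — length 9, hence Out.

In, Out, Out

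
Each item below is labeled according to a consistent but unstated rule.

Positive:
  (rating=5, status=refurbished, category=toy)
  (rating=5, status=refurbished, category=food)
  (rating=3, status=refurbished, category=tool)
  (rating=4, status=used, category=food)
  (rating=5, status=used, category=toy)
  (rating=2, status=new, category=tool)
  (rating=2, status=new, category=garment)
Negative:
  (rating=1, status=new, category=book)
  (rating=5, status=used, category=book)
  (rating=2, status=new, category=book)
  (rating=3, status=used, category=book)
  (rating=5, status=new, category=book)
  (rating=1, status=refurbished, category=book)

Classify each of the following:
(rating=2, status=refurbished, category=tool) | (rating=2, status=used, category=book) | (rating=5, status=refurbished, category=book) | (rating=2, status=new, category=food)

Positive, Negative, Negative, Positive

Comparing the two groups points to one rule — category is not book.
(rating=2, status=refurbished, category=tool): category is tool, fits → Positive. (rating=2, status=used, category=book): category is book, lacks this property → Negative. (rating=5, status=refurbished, category=book): category is book, lacks this property → Negative. (rating=2, status=new, category=food): category is food, fits → Positive.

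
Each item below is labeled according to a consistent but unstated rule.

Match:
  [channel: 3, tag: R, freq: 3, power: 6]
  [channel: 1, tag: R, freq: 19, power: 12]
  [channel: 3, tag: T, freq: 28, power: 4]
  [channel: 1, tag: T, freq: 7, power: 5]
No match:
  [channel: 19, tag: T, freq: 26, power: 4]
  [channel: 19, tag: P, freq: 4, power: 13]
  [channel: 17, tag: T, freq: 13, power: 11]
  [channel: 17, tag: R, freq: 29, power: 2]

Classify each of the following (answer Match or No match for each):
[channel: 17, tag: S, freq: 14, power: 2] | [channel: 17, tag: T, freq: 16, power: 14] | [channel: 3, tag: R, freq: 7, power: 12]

No match, No match, Match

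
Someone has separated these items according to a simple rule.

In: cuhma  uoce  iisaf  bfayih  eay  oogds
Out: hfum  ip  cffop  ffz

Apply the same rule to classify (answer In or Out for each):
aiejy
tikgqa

A rule that fits every label: has ≥ 2 vowels — true of each 'In' example, false of each 'Out' one.
aiejy: 3 vowels, has this property → In. tikgqa: 2 vowels, has this property → In.

In, In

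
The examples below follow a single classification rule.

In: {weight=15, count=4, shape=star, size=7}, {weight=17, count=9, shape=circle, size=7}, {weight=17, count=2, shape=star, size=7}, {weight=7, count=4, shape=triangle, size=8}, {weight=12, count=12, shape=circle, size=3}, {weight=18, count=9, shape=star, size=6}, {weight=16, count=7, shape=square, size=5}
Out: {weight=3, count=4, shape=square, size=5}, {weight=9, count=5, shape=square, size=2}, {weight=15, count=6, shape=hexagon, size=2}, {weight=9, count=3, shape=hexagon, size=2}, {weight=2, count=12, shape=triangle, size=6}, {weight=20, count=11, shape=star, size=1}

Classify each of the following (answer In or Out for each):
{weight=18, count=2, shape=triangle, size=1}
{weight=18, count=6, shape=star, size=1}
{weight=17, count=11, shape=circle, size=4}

Out, Out, In

All 'In' examples share one property — weight ≥ 7 AND size ≥ 3 — and every 'Out' example lacks it.
{weight=18, count=2, shape=triangle, size=1} — weight = 18, size = 1, hence Out.
{weight=18, count=6, shape=star, size=1} — weight = 18, size = 1, hence Out.
{weight=17, count=11, shape=circle, size=4} — weight = 17, size = 4, hence In.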